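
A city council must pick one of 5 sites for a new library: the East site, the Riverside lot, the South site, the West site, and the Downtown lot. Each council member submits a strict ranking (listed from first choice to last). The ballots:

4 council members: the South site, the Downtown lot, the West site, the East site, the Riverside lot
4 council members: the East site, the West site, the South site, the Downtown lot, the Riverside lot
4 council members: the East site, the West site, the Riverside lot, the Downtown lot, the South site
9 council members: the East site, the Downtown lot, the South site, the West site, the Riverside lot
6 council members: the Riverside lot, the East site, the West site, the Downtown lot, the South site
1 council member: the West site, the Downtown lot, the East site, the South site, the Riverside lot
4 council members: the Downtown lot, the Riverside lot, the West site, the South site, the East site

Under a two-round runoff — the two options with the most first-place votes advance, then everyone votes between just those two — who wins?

Round 1 first-place votes: the East site 17, the Riverside lot 6, the South site 4, the West site 1, the Downtown lot 4.
the East site and the Riverside lot advance.
Runoff: the East site is preferred to the Riverside lot by 22 voters; the Riverside lot by 10.
the East site wins the runoff.

the East site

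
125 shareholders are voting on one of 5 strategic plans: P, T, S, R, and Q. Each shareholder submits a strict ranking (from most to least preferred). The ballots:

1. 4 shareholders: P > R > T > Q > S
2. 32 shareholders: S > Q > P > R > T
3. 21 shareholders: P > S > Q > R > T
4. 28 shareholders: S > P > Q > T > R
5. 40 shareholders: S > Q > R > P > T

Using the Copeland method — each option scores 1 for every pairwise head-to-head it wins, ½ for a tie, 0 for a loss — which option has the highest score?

S

P: beats T and R; loses to S and Q → score 2.
T: loses to P, S, R, and Q → score 0.
S: beats P, T, R, and Q → score 4.
R: beats T; loses to P, S, and Q → score 1.
Q: beats P, T, and R; loses to S → score 3.
S has the best pairwise record.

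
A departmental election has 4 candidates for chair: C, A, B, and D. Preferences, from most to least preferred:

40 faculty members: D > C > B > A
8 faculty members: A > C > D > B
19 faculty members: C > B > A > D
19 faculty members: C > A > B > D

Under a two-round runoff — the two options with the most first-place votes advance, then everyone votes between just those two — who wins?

Round 1 first-place votes: C 38, A 8, B 0, D 40.
D and C advance.
Runoff: D is preferred to C by 40 voters; C by 46.
C wins the runoff.

C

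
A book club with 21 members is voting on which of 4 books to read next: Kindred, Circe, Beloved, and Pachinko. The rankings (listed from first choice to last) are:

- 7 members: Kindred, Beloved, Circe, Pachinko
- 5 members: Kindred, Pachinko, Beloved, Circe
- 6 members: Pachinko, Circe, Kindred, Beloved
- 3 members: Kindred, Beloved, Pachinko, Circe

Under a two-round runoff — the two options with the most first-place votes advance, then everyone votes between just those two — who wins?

Round 1 first-place votes: Kindred 15, Circe 0, Beloved 0, Pachinko 6.
Kindred and Pachinko advance.
Runoff: Kindred is preferred to Pachinko by 15 voters; Pachinko by 6.
Kindred wins the runoff.

Kindred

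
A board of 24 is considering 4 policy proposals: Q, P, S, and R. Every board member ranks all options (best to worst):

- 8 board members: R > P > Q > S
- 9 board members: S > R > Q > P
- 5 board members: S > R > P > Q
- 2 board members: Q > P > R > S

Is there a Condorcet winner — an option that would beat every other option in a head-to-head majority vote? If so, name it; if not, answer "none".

S vs Q: 14–10 for S.
S vs P: 14–10 for S.
S vs R: 14–10 for S.
S beats every other option head-to-head.

S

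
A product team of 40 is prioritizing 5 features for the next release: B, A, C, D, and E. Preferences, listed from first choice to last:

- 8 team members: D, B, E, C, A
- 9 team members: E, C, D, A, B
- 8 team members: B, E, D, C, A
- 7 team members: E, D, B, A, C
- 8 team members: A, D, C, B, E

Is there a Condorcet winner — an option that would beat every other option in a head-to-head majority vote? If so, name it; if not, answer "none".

none

Checking pairwise contests:
D beats B 32–8.
B beats A 23–17.
B beats C 23–17.
E beats D 24–16.
B beats E 24–16.
Every option loses at least one head-to-head, so there is no Condorcet winner.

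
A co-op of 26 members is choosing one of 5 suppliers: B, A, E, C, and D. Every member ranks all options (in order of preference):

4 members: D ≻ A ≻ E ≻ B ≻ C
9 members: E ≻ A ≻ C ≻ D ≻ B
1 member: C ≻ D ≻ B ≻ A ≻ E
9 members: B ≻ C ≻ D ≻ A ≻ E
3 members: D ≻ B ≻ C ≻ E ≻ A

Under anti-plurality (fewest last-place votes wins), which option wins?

Last-place votes: B 9, A 3, E 10, C 4, D 0.
D is ranked last by the fewest voters, so D wins.

D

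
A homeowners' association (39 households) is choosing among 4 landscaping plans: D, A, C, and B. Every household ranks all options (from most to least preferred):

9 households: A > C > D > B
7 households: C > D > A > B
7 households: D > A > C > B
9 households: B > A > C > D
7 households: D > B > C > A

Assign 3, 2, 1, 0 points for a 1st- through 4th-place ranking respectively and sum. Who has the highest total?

A

D: 9·1 + 7·2 + 7·3 + 9·0 + 7·3 = 65
A: 9·3 + 7·1 + 7·2 + 9·2 + 7·0 = 66
C: 9·2 + 7·3 + 7·1 + 9·1 + 7·1 = 62
B: 9·0 + 7·0 + 7·0 + 9·3 + 7·2 = 41
A has the highest Borda score (66).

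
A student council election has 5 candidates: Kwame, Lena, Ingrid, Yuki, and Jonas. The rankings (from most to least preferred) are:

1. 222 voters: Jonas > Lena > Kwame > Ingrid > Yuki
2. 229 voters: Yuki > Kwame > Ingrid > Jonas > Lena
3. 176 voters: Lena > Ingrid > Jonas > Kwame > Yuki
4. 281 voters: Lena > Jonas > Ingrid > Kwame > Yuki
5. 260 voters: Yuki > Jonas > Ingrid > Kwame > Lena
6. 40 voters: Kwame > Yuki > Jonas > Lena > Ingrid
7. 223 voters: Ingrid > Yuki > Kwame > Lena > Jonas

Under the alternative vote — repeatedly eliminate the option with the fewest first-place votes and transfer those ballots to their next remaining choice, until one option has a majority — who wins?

Yuki

Round 1: Kwame 40, Lena 457, Ingrid 223, Yuki 489, Jonas 222. Eliminate Kwame.
Round 2: Lena 457, Ingrid 223, Yuki 529, Jonas 222. Eliminate Jonas.
Round 3: Lena 679, Ingrid 223, Yuki 529. Eliminate Ingrid.
Round 4: Lena 679, Yuki 752. Yuki has a majority.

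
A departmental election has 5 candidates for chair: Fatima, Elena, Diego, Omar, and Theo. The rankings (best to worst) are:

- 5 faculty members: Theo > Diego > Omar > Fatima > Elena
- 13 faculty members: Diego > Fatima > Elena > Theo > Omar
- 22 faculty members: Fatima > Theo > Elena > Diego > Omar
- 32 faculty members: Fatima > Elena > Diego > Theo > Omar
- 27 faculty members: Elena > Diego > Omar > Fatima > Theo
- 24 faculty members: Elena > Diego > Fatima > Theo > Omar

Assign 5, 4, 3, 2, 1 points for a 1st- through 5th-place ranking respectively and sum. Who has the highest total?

Fatima: 5·2 + 13·4 + 22·5 + 32·5 + 27·2 + 24·3 = 458
Elena: 5·1 + 13·3 + 22·3 + 32·4 + 27·5 + 24·5 = 493
Diego: 5·4 + 13·5 + 22·2 + 32·3 + 27·4 + 24·4 = 429
Omar: 5·3 + 13·1 + 22·1 + 32·1 + 27·3 + 24·1 = 187
Theo: 5·5 + 13·2 + 22·4 + 32·2 + 27·1 + 24·2 = 278
Elena has the highest Borda score (493).

Elena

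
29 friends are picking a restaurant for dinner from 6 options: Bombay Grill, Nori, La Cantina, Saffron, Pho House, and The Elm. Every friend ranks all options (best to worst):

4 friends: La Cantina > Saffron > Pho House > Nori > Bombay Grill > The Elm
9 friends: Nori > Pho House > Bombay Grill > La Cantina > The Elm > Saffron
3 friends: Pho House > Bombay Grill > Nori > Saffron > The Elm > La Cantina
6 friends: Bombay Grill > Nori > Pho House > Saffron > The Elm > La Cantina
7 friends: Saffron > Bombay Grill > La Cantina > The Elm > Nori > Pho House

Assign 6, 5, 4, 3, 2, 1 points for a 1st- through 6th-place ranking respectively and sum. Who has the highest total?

Bombay Grill: 4·2 + 9·4 + 3·5 + 6·6 + 7·5 = 130
Nori: 4·3 + 9·6 + 3·4 + 6·5 + 7·2 = 122
La Cantina: 4·6 + 9·3 + 3·1 + 6·1 + 7·4 = 88
Saffron: 4·5 + 9·1 + 3·3 + 6·3 + 7·6 = 98
Pho House: 4·4 + 9·5 + 3·6 + 6·4 + 7·1 = 110
The Elm: 4·1 + 9·2 + 3·2 + 6·2 + 7·3 = 61
Bombay Grill has the highest Borda score (130).

Bombay Grill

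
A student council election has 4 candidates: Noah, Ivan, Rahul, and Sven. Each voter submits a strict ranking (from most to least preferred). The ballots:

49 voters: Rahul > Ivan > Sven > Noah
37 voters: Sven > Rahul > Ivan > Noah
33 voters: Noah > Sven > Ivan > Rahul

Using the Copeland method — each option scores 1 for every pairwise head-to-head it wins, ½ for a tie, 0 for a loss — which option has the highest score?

Noah: loses to Ivan, Rahul, and Sven → score 0.
Ivan: beats Noah; loses to Rahul and Sven → score 1.
Rahul: beats Noah and Ivan; loses to Sven → score 2.
Sven: beats Noah, Ivan, and Rahul → score 3.
Sven has the best pairwise record.

Sven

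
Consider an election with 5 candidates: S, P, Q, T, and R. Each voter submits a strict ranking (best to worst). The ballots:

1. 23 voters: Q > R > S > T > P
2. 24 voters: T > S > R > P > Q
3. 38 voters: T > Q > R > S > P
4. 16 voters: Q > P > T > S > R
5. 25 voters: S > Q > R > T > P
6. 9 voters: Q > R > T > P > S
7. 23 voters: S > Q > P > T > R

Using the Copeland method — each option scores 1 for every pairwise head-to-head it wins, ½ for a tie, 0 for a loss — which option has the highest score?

Q

S: beats P and R; loses to Q and T → score 2.
P: loses to S, Q, T, and R → score 0.
Q: beats S, P, T, and R → score 4.
T: beats S, P, and R; loses to Q → score 3.
R: beats P; loses to S, Q, and T → score 1.
Q has the best pairwise record.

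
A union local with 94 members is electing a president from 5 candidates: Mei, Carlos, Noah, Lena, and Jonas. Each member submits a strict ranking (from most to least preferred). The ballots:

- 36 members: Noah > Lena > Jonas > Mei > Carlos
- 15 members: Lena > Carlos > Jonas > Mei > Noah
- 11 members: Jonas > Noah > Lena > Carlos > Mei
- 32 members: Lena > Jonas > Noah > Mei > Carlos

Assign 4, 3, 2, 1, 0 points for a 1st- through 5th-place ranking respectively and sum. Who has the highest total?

Mei: 36·1 + 15·1 + 11·0 + 32·1 = 83
Carlos: 36·0 + 15·3 + 11·1 + 32·0 = 56
Noah: 36·4 + 15·0 + 11·3 + 32·2 = 241
Lena: 36·3 + 15·4 + 11·2 + 32·4 = 318
Jonas: 36·2 + 15·2 + 11·4 + 32·3 = 242
Lena has the highest Borda score (318).

Lena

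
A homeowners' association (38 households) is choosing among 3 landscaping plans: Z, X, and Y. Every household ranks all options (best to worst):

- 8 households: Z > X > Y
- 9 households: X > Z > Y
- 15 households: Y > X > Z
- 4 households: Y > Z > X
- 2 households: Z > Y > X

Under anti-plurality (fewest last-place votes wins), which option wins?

Last-place votes: Z 15, X 6, Y 17.
X is ranked last by the fewest voters, so X wins.

X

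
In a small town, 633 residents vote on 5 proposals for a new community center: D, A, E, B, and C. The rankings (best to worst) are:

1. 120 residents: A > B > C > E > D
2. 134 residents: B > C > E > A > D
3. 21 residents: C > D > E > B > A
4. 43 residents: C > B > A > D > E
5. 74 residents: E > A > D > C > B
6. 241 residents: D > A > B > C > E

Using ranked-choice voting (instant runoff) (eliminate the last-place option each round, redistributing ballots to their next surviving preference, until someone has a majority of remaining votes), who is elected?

A

Round 1: D 241, A 120, E 74, B 134, C 64. Eliminate C.
Round 2: D 262, A 120, E 74, B 177. Eliminate E.
Round 3: D 262, A 194, B 177. Eliminate B.
Round 4: D 262, A 371. A has a majority.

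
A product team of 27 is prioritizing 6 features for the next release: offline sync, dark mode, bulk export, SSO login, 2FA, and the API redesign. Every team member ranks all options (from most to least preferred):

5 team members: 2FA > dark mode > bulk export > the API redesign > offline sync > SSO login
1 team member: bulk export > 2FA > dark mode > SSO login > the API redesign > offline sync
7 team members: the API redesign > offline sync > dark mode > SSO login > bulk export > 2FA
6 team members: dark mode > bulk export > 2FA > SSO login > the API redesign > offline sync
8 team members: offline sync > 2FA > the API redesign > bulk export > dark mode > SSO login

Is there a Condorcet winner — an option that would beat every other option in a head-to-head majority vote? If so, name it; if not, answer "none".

Checking pairwise contests:
the API redesign beats offline sync 19–8.
offline sync beats dark mode 15–12.
offline sync beats bulk export 15–12.
offline sync beats SSO login 20–7.
offline sync beats 2FA 15–12.
2FA beats the API redesign 20–7.
Every option loses at least one head-to-head, so there is no Condorcet winner.

none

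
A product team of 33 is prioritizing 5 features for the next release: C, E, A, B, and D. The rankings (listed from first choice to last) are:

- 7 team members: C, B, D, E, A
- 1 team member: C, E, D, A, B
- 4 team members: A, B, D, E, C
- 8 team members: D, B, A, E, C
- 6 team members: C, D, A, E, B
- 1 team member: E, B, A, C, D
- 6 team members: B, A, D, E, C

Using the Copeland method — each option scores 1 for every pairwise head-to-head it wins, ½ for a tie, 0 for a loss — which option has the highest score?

C: loses to E, A, B, and D → score 0.
E: beats C; loses to A, B, and D → score 1.
A: beats C and E; loses to B and D → score 2.
B: beats C, E, A, and D → score 4.
D: beats C, E, and A; loses to B → score 3.
B has the best pairwise record.

B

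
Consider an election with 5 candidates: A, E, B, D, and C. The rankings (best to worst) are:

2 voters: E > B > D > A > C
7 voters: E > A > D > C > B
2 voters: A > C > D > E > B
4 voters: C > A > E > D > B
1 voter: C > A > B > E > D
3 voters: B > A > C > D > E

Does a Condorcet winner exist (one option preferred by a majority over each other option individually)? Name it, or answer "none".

A vs E: 10–9 for A.
A vs B: 14–5 for A.
A vs D: 17–2 for A.
A vs C: 14–5 for A.
A beats every other option head-to-head.

A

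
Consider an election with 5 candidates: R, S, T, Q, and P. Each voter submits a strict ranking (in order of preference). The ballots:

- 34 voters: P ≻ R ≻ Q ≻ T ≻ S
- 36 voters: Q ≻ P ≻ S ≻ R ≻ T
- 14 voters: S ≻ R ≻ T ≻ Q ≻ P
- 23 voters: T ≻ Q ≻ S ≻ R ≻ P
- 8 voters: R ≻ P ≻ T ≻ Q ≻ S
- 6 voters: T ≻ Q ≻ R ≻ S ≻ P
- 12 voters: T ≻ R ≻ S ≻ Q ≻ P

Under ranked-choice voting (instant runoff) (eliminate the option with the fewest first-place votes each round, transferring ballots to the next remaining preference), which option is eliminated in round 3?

Round 1: R 8, S 14, T 41, Q 36, P 34. Eliminate R.
Round 2: S 14, T 41, Q 36, P 42. Eliminate S.
Round 3: T 55, Q 36, P 42. Eliminate Q.

Q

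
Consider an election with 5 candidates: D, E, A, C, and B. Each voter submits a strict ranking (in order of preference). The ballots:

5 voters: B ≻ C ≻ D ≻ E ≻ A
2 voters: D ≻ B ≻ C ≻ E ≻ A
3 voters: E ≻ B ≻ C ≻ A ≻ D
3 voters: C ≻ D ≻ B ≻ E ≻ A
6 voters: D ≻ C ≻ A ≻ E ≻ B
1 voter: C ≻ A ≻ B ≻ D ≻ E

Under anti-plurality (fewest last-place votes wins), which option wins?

Last-place votes: D 3, E 1, A 10, C 0, B 6.
C is ranked last by the fewest voters, so C wins.

C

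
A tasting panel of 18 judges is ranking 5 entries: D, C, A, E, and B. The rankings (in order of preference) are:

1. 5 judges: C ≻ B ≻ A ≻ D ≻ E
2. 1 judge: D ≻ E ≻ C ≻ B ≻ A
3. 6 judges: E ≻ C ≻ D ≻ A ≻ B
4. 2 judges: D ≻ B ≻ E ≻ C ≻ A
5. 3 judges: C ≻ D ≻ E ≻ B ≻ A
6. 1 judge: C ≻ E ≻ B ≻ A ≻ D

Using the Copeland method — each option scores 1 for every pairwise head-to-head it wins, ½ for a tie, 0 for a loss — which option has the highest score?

D: beats A, E, and B; loses to C → score 3.
C: beats D, A, and B; ties E → score 3.5.
A: loses to D, C, E, and B → score 0.
E: beats A and B; ties C; loses to D → score 2.5.
B: beats A; loses to D, C, and E → score 1.
C has the best pairwise record.

C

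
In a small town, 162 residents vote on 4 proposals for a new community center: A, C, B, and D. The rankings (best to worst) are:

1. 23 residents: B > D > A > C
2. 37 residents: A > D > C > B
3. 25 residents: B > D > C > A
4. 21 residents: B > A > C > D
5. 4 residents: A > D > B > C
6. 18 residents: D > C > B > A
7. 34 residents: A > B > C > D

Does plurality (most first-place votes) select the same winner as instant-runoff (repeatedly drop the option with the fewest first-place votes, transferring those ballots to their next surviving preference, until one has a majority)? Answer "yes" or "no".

no

Plurality — first-place votes: A 75, C 0, B 69, D 18. Winner: A.
Instant-runoff — R1 A 75, C 0, B 69, D 18 (C out); R2 A 75, B 69, D 18 (D out); R3 A 75, B 87 (B winner). Winner: B.
The two methods disagree.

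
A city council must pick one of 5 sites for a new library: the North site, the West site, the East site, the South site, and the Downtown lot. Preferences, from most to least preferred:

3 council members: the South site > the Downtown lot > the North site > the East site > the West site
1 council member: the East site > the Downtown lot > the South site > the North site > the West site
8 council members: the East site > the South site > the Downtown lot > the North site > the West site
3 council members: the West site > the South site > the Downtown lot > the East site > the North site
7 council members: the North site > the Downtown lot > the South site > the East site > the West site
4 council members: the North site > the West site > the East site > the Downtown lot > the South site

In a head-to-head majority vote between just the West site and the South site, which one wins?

Voters preferring the West site to the South site: 7; preferring the South site to the West site: 19.
the South site wins the head-to-head.

the South site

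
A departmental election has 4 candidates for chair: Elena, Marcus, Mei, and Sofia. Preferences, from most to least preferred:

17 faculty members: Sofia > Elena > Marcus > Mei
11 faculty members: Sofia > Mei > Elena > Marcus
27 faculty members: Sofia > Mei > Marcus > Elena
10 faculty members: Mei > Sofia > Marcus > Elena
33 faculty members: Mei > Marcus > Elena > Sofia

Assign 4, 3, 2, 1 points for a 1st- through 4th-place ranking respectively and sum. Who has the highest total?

Elena: 17·3 + 11·2 + 27·1 + 10·1 + 33·2 = 176
Marcus: 17·2 + 11·1 + 27·2 + 10·2 + 33·3 = 218
Mei: 17·1 + 11·3 + 27·3 + 10·4 + 33·4 = 303
Sofia: 17·4 + 11·4 + 27·4 + 10·3 + 33·1 = 283
Mei has the highest Borda score (303).

Mei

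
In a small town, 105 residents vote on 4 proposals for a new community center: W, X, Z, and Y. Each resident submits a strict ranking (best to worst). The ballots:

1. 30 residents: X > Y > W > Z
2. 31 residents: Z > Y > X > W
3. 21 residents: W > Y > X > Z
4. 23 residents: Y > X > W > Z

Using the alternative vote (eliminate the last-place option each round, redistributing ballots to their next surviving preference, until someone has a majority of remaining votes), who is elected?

Y

Round 1: W 21, X 30, Z 31, Y 23. Eliminate W.
Round 2: X 30, Z 31, Y 44. Eliminate X.
Round 3: Z 31, Y 74. Y has a majority.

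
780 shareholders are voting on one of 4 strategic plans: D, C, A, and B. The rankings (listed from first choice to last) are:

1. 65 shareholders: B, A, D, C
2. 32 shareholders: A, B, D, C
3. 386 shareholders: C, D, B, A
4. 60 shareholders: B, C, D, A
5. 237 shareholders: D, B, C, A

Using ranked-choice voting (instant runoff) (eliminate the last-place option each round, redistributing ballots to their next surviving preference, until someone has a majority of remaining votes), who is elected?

C

Round 1: D 237, C 386, A 32, B 125. Eliminate A.
Round 2: D 237, C 386, B 157. Eliminate B.
Round 3: D 334, C 446. C has a majority.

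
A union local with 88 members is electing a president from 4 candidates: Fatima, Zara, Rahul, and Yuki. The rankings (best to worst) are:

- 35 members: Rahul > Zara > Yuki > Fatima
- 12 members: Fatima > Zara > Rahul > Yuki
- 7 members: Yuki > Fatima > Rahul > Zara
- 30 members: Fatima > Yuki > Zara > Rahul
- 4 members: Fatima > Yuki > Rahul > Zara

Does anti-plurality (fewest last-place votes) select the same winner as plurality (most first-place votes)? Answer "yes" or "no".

Anti-plurality — last-place votes: Fatima 35, Zara 11, Rahul 30, Yuki 12. Winner: Zara.
Plurality — first-place votes: Fatima 46, Zara 0, Rahul 35, Yuki 7. Winner: Fatima.
The two methods disagree.

no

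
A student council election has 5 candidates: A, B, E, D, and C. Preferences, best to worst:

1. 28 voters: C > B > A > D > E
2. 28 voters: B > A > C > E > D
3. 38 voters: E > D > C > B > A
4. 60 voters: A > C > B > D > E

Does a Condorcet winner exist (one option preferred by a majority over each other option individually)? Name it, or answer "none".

Checking pairwise contests:
B beats A 94–60.
C beats B 126–28.
A beats E 116–38.
A beats D 116–38.
A beats C 88–66.
Every option loses at least one head-to-head, so there is no Condorcet winner.

none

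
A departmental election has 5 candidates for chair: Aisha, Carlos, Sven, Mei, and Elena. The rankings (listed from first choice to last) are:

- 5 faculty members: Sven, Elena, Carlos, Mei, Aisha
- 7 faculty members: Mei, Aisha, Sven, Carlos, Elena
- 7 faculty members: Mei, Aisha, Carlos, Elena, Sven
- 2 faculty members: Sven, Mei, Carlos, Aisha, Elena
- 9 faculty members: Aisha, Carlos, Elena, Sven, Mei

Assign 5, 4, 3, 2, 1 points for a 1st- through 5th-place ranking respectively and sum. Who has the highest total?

Aisha: 5·1 + 7·4 + 7·4 + 2·2 + 9·5 = 110
Carlos: 5·3 + 7·2 + 7·3 + 2·3 + 9·4 = 92
Sven: 5·5 + 7·3 + 7·1 + 2·5 + 9·2 = 81
Mei: 5·2 + 7·5 + 7·5 + 2·4 + 9·1 = 97
Elena: 5·4 + 7·1 + 7·2 + 2·1 + 9·3 = 70
Aisha has the highest Borda score (110).

Aisha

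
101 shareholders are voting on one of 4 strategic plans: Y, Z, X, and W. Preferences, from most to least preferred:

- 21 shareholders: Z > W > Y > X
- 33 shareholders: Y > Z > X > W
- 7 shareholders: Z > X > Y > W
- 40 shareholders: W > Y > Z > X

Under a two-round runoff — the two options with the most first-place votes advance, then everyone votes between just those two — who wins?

W

Round 1 first-place votes: Y 33, Z 28, X 0, W 40.
W and Y advance.
Runoff: W is preferred to Y by 61 voters; Y by 40.
W wins the runoff.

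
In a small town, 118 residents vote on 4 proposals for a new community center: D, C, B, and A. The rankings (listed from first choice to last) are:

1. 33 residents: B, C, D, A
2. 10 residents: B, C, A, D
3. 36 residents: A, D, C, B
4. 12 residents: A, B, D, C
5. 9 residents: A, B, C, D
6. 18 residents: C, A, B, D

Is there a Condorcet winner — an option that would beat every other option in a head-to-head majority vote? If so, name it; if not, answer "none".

Checking pairwise contests:
C beats D 70–48.
B beats C 64–54.
A beats B 75–43.
C beats A 61–57.
Every option loses at least one head-to-head, so there is no Condorcet winner.

none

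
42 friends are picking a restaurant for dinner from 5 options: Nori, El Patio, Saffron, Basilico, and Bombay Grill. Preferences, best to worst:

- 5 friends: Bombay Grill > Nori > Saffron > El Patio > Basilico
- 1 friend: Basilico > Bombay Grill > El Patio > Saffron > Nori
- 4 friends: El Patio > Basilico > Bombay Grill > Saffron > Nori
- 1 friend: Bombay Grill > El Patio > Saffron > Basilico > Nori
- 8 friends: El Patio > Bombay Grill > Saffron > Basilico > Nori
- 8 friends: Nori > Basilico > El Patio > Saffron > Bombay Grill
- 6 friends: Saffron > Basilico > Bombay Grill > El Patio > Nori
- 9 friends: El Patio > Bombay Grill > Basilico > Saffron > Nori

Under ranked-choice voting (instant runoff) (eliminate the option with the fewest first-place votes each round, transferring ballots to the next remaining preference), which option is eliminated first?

Round 1: Nori 8, El Patio 21, Saffron 6, Basilico 1, Bombay Grill 6. Eliminate Basilico.

Basilico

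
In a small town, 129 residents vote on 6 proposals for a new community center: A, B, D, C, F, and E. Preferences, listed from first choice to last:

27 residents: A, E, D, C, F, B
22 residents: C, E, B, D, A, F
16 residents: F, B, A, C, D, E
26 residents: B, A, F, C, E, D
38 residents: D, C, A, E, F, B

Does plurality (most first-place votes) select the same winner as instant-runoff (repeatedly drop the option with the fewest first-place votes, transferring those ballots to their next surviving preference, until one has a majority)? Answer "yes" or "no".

yes

Plurality — first-place votes: A 27, B 26, D 38, C 22, F 16, E 0. Winner: D.
Instant-runoff — R1 A 27, B 26, D 38, C 22, F 16, E 0 (E out); R2 A 27, B 26, D 38, C 22, F 16 (F out); R3 A 27, B 42, D 38, C 22 (C out); R4 A 27, B 64, D 38 (A out); R5 B 64, D 65 (D winner). Winner: D.
The two methods agree.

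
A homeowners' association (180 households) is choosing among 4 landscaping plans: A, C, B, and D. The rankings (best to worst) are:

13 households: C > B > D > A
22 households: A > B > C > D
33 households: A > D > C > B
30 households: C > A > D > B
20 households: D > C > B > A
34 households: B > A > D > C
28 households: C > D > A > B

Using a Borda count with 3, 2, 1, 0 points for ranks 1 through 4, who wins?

A: 13·0 + 22·3 + 33·3 + 30·2 + 20·0 + 34·2 + 28·1 = 321
C: 13·3 + 22·1 + 33·1 + 30·3 + 20·2 + 34·0 + 28·3 = 308
B: 13·2 + 22·2 + 33·0 + 30·0 + 20·1 + 34·3 + 28·0 = 192
D: 13·1 + 22·0 + 33·2 + 30·1 + 20·3 + 34·1 + 28·2 = 259
A has the highest Borda score (321).

A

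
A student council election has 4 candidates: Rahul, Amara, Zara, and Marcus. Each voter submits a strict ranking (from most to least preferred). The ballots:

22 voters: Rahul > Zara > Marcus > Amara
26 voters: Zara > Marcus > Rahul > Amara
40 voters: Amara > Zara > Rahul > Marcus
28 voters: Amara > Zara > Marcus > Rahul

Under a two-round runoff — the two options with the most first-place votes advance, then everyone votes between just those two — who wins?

Round 1 first-place votes: Rahul 22, Amara 68, Zara 26, Marcus 0.
Amara and Zara advance.
Runoff: Amara is preferred to Zara by 68 voters; Zara by 48.
Amara wins the runoff.

Amara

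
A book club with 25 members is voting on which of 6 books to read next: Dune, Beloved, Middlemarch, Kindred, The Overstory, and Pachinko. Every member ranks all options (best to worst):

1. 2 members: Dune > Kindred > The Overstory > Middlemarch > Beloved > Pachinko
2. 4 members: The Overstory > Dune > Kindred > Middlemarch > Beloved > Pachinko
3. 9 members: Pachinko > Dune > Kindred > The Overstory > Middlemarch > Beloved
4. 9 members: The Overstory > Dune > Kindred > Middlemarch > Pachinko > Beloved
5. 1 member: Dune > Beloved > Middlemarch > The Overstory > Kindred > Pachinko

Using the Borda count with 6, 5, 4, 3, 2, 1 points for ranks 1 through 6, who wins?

Dune

Dune: 2·6 + 4·5 + 9·5 + 9·5 + 1·6 = 128
Beloved: 2·2 + 4·2 + 9·1 + 9·1 + 1·5 = 35
Middlemarch: 2·3 + 4·3 + 9·2 + 9·3 + 1·4 = 67
Kindred: 2·5 + 4·4 + 9·4 + 9·4 + 1·2 = 100
The Overstory: 2·4 + 4·6 + 9·3 + 9·6 + 1·3 = 116
Pachinko: 2·1 + 4·1 + 9·6 + 9·2 + 1·1 = 79
Dune has the highest Borda score (128).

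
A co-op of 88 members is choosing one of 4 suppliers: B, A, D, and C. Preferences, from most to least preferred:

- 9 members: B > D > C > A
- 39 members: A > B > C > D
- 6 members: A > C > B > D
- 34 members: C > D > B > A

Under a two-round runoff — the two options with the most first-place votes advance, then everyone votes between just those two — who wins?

A

Round 1 first-place votes: B 9, A 45, D 0, C 34.
A and C advance.
Runoff: A is preferred to C by 45 voters; C by 43.
A wins the runoff.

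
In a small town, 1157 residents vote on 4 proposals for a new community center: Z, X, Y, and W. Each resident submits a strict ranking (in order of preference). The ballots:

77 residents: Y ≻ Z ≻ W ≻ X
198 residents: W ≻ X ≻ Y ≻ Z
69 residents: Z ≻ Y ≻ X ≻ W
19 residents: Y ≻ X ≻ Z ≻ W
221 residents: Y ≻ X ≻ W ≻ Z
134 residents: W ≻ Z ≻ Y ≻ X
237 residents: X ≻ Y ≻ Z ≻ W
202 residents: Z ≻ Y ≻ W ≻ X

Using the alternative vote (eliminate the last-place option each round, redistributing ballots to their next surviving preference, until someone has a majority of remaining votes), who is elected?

Round 1: Z 271, X 237, Y 317, W 332. Eliminate X.
Round 2: Z 271, Y 554, W 332. Eliminate Z.
Round 3: Y 825, W 332. Y has a majority.

Y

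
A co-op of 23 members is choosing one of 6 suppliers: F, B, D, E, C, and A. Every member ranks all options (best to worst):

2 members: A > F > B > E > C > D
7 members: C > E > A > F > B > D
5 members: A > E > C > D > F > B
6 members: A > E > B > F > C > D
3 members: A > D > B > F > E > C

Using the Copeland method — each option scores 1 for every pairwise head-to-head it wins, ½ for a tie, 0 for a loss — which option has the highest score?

A

F: beats B and D; loses to E, C, and A → score 2.
B: beats D; loses to F, E, C, and A → score 1.
D: loses to F, B, E, C, and A → score 0.
E: beats F, B, D, and C; loses to A → score 4.
C: beats F, B, and D; loses to E and A → score 3.
A: beats F, B, D, E, and C → score 5.
A has the best pairwise record.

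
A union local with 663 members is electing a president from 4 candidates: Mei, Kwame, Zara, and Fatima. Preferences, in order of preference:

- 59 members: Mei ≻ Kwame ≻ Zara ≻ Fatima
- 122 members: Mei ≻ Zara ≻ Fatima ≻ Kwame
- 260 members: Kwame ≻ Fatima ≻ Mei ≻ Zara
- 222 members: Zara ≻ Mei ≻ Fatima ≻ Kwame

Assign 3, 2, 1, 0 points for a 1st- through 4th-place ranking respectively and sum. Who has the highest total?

Mei: 59·3 + 122·3 + 260·1 + 222·2 = 1247
Kwame: 59·2 + 122·0 + 260·3 + 222·0 = 898
Zara: 59·1 + 122·2 + 260·0 + 222·3 = 969
Fatima: 59·0 + 122·1 + 260·2 + 222·1 = 864
Mei has the highest Borda score (1247).

Mei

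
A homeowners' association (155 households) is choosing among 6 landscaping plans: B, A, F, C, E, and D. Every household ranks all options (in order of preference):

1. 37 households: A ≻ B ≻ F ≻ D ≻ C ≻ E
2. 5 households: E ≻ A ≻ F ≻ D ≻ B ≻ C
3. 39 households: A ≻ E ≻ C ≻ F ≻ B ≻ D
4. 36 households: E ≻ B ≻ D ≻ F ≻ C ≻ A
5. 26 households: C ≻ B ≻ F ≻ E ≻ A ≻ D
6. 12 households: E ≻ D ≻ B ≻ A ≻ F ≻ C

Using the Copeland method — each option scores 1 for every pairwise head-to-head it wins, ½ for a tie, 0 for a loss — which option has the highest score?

E

B: beats F, C, and D; loses to A and E → score 3.
A: beats B, F, C, and D; loses to E → score 4.
F: beats C and D; loses to B, A, and E → score 2.
C: loses to B, A, F, E, and D → score 0.
E: beats B, A, F, C, and D → score 5.
D: beats C; loses to B, A, F, and E → score 1.
E has the best pairwise record.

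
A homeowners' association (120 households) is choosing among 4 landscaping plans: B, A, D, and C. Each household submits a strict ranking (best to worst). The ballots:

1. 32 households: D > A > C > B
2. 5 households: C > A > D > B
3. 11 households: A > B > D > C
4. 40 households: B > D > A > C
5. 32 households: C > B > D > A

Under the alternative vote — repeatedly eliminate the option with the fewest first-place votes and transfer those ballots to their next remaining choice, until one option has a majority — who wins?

C

Round 1: B 40, A 11, D 32, C 37. Eliminate A.
Round 2: B 51, D 32, C 37. Eliminate D.
Round 3: B 51, C 69. C has a majority.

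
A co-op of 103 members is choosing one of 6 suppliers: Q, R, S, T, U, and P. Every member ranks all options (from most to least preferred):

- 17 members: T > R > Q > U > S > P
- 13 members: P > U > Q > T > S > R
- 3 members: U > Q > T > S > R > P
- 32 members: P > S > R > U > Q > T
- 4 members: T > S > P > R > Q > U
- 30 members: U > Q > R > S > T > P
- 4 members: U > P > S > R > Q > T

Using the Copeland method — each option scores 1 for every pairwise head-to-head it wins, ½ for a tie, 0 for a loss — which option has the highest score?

U

Q: beats S and T; loses to R, U, and P → score 2.
R: beats Q, T, and U; loses to S and P → score 3.
S: beats R, T, and P; loses to Q and U → score 3.
T: beats P; loses to Q, R, S, and U → score 1.
U: beats Q, S, T, and P; loses to R → score 4.
P: beats Q and R; loses to S, T, and U → score 2.
U has the best pairwise record.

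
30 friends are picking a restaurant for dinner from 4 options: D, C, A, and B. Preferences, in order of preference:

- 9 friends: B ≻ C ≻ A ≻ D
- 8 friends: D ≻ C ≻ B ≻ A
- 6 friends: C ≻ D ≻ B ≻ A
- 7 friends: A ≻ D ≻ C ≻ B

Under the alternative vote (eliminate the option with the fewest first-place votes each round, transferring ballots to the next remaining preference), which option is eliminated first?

C

Round 1: D 8, C 6, A 7, B 9. Eliminate C.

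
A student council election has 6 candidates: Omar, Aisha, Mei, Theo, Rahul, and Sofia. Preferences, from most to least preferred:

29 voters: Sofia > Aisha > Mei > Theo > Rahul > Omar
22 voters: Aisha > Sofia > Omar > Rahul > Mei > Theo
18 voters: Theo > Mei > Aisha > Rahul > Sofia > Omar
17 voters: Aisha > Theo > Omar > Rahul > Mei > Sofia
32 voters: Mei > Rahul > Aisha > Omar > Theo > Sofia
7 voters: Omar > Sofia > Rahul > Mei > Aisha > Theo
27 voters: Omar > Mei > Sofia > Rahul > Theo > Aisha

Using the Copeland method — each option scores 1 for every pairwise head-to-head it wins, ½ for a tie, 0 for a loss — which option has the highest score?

Mei

Omar: beats Theo and Sofia; loses to Aisha, Mei, and Rahul → score 2.
Aisha: beats Omar, Theo, Rahul, and Sofia; loses to Mei → score 4.
Mei: beats Omar, Aisha, Theo, Rahul, and Sofia → score 5.
Theo: loses to Omar, Aisha, Mei, Rahul, and Sofia → score 0.
Rahul: beats Omar and Theo; loses to Aisha, Mei, and Sofia → score 2.
Sofia: beats Theo and Rahul; loses to Omar, Aisha, and Mei → score 2.
Mei has the best pairwise record.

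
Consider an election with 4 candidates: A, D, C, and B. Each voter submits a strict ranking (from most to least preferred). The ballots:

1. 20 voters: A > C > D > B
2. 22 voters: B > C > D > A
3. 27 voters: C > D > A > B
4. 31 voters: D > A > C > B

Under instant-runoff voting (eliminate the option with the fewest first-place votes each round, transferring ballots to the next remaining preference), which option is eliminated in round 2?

Round 1: A 20, D 31, C 27, B 22. Eliminate A.
Round 2: D 31, C 47, B 22. Eliminate B.

B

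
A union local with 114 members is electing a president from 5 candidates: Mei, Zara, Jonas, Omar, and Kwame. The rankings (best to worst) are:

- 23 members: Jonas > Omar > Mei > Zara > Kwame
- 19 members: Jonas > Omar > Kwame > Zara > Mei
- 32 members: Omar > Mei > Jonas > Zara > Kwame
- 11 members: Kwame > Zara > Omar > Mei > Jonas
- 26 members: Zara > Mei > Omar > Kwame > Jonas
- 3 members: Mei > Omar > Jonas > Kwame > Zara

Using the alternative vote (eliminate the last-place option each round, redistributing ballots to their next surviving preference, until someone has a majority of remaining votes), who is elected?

Jonas

Round 1: Mei 3, Zara 26, Jonas 42, Omar 32, Kwame 11. Eliminate Mei.
Round 2: Zara 26, Jonas 42, Omar 35, Kwame 11. Eliminate Kwame.
Round 3: Zara 37, Jonas 42, Omar 35. Eliminate Omar.
Round 4: Zara 37, Jonas 77. Jonas has a majority.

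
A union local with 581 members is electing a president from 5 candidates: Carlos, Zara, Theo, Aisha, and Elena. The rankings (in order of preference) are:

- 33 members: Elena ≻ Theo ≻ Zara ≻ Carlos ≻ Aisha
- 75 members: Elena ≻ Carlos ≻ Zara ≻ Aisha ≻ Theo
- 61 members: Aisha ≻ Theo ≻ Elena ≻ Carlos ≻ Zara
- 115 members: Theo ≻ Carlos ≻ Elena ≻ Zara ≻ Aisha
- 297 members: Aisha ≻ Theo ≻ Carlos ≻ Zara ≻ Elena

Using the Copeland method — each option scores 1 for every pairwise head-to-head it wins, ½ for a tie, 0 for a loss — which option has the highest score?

Carlos: beats Zara and Elena; loses to Theo and Aisha → score 2.
Zara: beats Elena; loses to Carlos, Theo, and Aisha → score 1.
Theo: beats Carlos, Zara, and Elena; loses to Aisha → score 3.
Aisha: beats Carlos, Zara, Theo, and Elena → score 4.
Elena: loses to Carlos, Zara, Theo, and Aisha → score 0.
Aisha has the best pairwise record.

Aisha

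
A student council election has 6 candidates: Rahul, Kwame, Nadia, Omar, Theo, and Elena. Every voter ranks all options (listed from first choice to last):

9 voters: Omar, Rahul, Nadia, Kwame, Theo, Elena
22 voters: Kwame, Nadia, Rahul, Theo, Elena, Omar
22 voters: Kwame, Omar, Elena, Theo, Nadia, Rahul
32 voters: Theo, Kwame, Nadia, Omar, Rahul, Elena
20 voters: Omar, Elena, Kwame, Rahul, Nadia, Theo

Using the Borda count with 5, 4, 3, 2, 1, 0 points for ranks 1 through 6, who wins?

Kwame

Rahul: 9·4 + 22·3 + 22·0 + 32·1 + 20·2 = 174
Kwame: 9·2 + 22·5 + 22·5 + 32·4 + 20·3 = 426
Nadia: 9·3 + 22·4 + 22·1 + 32·3 + 20·1 = 253
Omar: 9·5 + 22·0 + 22·4 + 32·2 + 20·5 = 297
Theo: 9·1 + 22·2 + 22·2 + 32·5 + 20·0 = 257
Elena: 9·0 + 22·1 + 22·3 + 32·0 + 20·4 = 168
Kwame has the highest Borda score (426).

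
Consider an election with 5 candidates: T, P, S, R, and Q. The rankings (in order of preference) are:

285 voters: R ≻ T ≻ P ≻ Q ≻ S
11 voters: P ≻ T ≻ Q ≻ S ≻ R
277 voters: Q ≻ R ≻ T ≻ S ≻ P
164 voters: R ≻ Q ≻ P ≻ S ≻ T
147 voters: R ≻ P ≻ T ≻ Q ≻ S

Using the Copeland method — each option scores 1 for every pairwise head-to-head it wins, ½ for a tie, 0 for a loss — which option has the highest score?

R

T: beats P, S, and Q; loses to R → score 3.
P: beats S and Q; loses to T and R → score 2.
S: loses to T, P, R, and Q → score 0.
R: beats T, P, S, and Q → score 4.
Q: beats S; loses to T, P, and R → score 1.
R has the best pairwise record.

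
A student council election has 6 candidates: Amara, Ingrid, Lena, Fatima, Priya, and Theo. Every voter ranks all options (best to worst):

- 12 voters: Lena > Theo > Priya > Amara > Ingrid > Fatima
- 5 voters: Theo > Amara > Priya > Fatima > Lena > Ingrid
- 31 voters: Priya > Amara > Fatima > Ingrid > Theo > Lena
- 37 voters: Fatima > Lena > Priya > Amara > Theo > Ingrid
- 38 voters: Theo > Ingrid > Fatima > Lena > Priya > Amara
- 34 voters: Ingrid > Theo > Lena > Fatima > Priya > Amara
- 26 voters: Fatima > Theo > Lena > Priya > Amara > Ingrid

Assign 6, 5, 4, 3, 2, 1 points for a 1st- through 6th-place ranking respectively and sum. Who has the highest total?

Amara: 12·3 + 5·5 + 31·5 + 37·3 + 38·1 + 34·1 + 26·2 = 451
Ingrid: 12·2 + 5·1 + 31·3 + 37·1 + 38·5 + 34·6 + 26·1 = 579
Lena: 12·6 + 5·2 + 31·1 + 37·5 + 38·3 + 34·4 + 26·4 = 652
Fatima: 12·1 + 5·3 + 31·4 + 37·6 + 38·4 + 34·3 + 26·6 = 783
Priya: 12·4 + 5·4 + 31·6 + 37·4 + 38·2 + 34·2 + 26·3 = 624
Theo: 12·5 + 5·6 + 31·2 + 37·2 + 38·6 + 34·5 + 26·5 = 754
Fatima has the highest Borda score (783).

Fatima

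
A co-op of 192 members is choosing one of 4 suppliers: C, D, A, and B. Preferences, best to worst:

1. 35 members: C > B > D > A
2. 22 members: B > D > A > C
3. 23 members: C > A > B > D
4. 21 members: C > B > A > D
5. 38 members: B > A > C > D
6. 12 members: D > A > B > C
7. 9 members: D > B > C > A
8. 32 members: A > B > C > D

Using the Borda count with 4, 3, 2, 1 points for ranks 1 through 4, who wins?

B

C: 35·4 + 22·1 + 23·4 + 21·4 + 38·2 + 12·1 + 9·2 + 32·2 = 508
D: 35·2 + 22·3 + 23·1 + 21·1 + 38·1 + 12·4 + 9·4 + 32·1 = 334
A: 35·1 + 22·2 + 23·3 + 21·2 + 38·3 + 12·3 + 9·1 + 32·4 = 477
B: 35·3 + 22·4 + 23·2 + 21·3 + 38·4 + 12·2 + 9·3 + 32·3 = 601
B has the highest Borda score (601).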